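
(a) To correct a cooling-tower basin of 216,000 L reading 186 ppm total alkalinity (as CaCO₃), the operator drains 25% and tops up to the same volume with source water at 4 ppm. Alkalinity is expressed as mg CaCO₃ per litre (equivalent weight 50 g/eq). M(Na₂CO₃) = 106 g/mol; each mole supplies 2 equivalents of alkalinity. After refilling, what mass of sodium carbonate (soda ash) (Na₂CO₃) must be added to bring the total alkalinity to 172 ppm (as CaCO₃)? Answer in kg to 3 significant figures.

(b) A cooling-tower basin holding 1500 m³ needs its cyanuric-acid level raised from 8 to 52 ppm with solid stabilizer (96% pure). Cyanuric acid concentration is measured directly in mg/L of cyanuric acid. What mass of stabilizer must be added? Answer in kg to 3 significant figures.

(a) 7.21 kg; (b) 68.8 kg

(a) After draining 25% and refilling: 186 × 0.75 + 4 × 0.25 = 140.5 ppm.
(a) Deficit to target: 172 − 140.5 = 31.5 mg/L.
(a) As CaCO₃: 31.5 mg/L × 216,000 L = 6804 g; ÷ 50 g/eq ÷ 2 = 68.04 mol Na₂CO₃.
(a) Mass: 68.04 × 106 = 7212 g.

(b) Volume: 1500 m³ = 1,500,000 L.
(b) CYA to add: (52 − 8) = 44 mg/L × 1,500,000 L = 66,000 g cyanuric acid.
(b) At 96% purity: 66,000 / 0.96 = 68,750 g product.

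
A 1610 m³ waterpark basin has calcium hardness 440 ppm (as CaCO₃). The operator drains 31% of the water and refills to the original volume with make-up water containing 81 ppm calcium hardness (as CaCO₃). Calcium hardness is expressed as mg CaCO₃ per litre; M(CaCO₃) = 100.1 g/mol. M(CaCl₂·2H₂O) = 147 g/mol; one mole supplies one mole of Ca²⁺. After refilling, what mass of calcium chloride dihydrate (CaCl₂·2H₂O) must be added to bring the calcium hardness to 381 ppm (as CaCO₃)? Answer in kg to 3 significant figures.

124 kg

Volume: 1610 m³ = 1,610,000 L.
After draining 31% and refilling: 440 × 0.69 + 81 × 0.31 = 328.71 ppm.
Deficit to target: 381 − 328.71 = 52.29 mg/L.
As CaCO₃: 52.29 mg/L × 1,610,000 L = 84,190 g; ÷ 100.1 = 841 mol Ca²⁺.
Mass: 841 × 147 = 123,600 g.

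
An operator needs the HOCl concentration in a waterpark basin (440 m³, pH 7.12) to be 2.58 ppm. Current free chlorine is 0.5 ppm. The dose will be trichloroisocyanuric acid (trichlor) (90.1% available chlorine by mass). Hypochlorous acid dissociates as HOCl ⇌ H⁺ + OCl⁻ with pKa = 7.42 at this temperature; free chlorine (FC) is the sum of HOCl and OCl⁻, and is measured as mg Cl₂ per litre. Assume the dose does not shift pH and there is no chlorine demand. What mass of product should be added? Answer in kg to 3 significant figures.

Volume: 440 m³ = 440,000 L.
[OCl⁻]/[HOCl] = 10^(pH − pKa) = 10^(7.12 − 7.42) = 0.5012; fraction as HOCl = 1/(1 + 0.5012) = 0.6661.
Free chlorine required for 2.58 ppm HOCl: 2.58 / 0.6661 = 3.873 ppm.
FC to add: 3.873 − 0.5 = 3.373 mg/L as Cl₂.
Cl₂ equivalent: 3.373 mg/L × 440,000 L = 1484 g.
Product at 90.1% available Cl: 1484 / 0.901 = 1647 g.

1.65 kg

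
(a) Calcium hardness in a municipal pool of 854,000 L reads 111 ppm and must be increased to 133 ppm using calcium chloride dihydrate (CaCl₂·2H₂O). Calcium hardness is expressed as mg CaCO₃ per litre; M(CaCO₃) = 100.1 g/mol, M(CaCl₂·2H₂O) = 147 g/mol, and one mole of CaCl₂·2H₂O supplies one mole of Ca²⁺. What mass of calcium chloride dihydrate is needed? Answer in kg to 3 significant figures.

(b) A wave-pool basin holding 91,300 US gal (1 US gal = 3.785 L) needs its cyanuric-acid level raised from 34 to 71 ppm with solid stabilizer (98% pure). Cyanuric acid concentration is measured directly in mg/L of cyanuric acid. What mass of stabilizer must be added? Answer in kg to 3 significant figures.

(a) 27.6 kg; (b) 13.0 kg

(a) Hardness to add: (133 − 111) = 22 mg/L as CaCO₃ × 854,000 L = 18,790 g as CaCO₃.
(a) Moles of Ca²⁺ (1 mol Ca²⁺ ≡ 1 mol CaCO₃): 18,790 / 100.1 g/mol = 187.7 mol.
(a) Mass of CaCl₂·2H₂O: 187.7 × 147 = 27,590 g.

(b) Volume: 91,300 US gal × 3.785 L/gal = 345,570 L.
(b) CYA to add: (71 − 34) = 37 mg/L × 345,570 L = 12,790 g cyanuric acid.
(b) At 98% purity: 12,790 / 0.98 = 13,050 g product.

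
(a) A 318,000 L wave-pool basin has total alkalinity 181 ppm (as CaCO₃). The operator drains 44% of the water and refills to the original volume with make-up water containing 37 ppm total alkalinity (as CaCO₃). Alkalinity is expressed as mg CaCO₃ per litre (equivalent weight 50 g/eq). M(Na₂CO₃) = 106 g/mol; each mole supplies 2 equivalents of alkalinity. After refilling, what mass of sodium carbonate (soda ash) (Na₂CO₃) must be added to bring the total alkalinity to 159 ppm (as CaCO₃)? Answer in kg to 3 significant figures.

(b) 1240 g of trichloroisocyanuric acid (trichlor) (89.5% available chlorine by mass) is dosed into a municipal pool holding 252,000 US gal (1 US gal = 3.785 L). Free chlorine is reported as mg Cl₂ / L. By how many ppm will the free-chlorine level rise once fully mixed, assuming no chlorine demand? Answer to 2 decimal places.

(a) 13.9 kg; (b) 1.16 ppm

(a) After draining 44% and refilling: 181 × 0.56 + 37 × 0.44 = 117.64 ppm.
(a) Deficit to target: 159 − 117.64 = 41.36 mg/L.
(a) As CaCO₃: 41.36 mg/L × 318,000 L = 13,150 g; ÷ 50 g/eq ÷ 2 = 131.5 mol Na₂CO₃.
(a) Mass: 131.5 × 106 = 13,940 g.

(b) Volume: 252,000 US gal × 3.785 L/gal = 953,820 L.
(b) Available chlorine delivered: 1240 g × 0.895 = 1110 g as Cl₂.
(b) Concentration rise: 1110 g / 953,820 L = 1.164 mg/L = 1.16 ppm.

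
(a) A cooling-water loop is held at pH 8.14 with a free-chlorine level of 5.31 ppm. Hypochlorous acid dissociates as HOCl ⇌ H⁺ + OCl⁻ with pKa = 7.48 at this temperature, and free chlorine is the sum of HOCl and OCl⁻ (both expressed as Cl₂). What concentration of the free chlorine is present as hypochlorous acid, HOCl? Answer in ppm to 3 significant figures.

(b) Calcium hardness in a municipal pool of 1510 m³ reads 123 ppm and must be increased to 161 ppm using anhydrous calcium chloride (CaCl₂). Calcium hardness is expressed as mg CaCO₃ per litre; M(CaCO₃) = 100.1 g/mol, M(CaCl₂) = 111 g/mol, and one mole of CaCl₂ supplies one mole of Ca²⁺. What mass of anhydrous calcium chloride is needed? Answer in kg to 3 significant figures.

(a) 0.953 ppm; (b) 63.6 kg

(a) [OCl⁻]/[HOCl] = 10^(pH − pKa) = 10^(8.14 − 7.48) = 10^0.66 = 4.571.
(a) Fraction as HOCl = 1 / (1 + 4.571) = 0.1795.
(a) HOCl = 0.1795 × 5.31 ppm = 0.9532 ppm.

(b) Volume: 1510 m³ = 1,510,000 L.
(b) Hardness to add: (161 − 123) = 38 mg/L as CaCO₃ × 1,510,000 L = 57,380 g as CaCO₃.
(b) Moles of Ca²⁺ (1 mol Ca²⁺ ≡ 1 mol CaCO₃): 57,380 / 100.1 g/mol = 573.2 mol.
(b) Mass of CaCl₂: 573.2 × 111 = 63,630 g.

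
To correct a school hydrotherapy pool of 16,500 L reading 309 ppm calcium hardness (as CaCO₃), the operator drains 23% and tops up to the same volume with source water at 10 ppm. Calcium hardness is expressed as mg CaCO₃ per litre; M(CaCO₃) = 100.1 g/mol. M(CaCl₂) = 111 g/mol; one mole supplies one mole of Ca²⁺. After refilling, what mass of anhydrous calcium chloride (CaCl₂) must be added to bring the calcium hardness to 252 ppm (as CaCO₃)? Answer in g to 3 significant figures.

After draining 23% and refilling: 309 × 0.77 + 10 × 0.23 = 240.23 ppm.
Deficit to target: 252 − 240.23 = 11.77 mg/L.
As CaCO₃: 11.77 mg/L × 16,500 L = 194.2 g; ÷ 100.1 = 1.94 mol Ca²⁺.
Mass: 1.94 × 111 = 215.4 g.

215 g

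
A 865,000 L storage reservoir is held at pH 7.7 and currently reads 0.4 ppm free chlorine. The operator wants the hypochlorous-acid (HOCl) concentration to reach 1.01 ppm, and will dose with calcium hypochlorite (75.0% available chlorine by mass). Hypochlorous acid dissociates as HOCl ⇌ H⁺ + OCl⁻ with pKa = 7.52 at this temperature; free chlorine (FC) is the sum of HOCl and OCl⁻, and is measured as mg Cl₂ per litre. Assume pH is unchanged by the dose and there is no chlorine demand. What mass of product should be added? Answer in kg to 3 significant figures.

[OCl⁻]/[HOCl] = 10^(pH − pKa) = 10^(7.7 − 7.52) = 1.514; fraction as HOCl = 1/(1 + 1.514) = 0.3978.
Free chlorine required for 1.01 ppm HOCl: 1.01 / 0.3978 = 2.539 ppm.
FC to add: 2.539 − 0.4 = 2.139 mg/L as Cl₂.
Cl₂ equivalent: 2.139 mg/L × 865,000 L = 1850 g.
Product at 75.0% available Cl: 1850 / 0.75 = 2467 g.

2.47 kg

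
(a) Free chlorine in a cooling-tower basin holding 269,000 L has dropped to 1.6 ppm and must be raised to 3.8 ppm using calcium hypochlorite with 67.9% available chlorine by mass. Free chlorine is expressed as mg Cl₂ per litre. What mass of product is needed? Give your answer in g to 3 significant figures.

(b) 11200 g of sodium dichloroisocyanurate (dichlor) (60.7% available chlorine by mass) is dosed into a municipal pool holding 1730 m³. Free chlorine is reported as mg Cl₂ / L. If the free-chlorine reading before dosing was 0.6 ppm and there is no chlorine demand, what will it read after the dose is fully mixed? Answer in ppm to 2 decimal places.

(a) 872 g; (b) 4.53 ppm

(a) Chlorine deficit: 3.8 − 1.6 = 2.2 ppm = 2.2 mg/L as Cl₂.
(a) Cl₂ equivalent needed: 2.2 mg/L × 269,000 L = 591,800 mg = 591.8 g.
(a) Product at 67.9% available chlorine: 591.8 / 0.679 = 871.6 g.

(b) Volume: 1730 m³ = 1,730,000 L.
(b) Available chlorine delivered: 11,200 g × 0.607 = 6798 g as Cl₂.
(b) Concentration rise: 6798 g / 1,730,000 L = 3.93 mg/L = 3.93 ppm.
(b) Final FC: 0.6 + 3.93 = 4.53 ppm.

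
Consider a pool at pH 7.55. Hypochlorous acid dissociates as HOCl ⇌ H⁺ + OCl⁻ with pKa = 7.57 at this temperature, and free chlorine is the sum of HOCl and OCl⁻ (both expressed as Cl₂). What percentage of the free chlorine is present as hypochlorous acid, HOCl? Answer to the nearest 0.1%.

[OCl⁻]/[HOCl] = 10^(pH − pKa) = 10^(7.55 − 7.57) = 10^-0.02 = 0.955.
Fraction as HOCl = 1 / (1 + 0.955) = 0.5115.

51.2%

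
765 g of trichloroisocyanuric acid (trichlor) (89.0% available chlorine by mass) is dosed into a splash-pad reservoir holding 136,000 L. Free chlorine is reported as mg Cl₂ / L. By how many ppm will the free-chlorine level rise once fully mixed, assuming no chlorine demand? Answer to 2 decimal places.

5.01 ppm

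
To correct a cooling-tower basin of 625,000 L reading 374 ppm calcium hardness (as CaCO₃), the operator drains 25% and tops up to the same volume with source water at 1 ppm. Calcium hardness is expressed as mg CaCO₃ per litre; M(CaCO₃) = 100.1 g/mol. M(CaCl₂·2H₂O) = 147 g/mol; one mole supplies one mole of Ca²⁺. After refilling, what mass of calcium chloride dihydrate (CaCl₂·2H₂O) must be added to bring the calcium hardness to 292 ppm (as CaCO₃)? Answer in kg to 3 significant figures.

After draining 25% and refilling: 374 × 0.75 + 1 × 0.25 = 280.75 ppm.
Deficit to target: 292 − 280.75 = 11.25 mg/L.
As CaCO₃: 11.25 mg/L × 625,000 L = 7031 g; ÷ 100.1 = 70.24 mol Ca²⁺.
Mass: 70.24 × 147 = 10,330 g.

10.3 kg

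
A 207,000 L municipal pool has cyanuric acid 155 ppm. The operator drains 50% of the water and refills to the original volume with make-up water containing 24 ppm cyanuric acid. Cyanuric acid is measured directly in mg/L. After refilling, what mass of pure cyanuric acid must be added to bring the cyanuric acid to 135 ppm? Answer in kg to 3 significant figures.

After draining 50% and refilling: 155 × 0.50 + 24 × 0.50 = 89.5 ppm.
Deficit to target: 135 − 89.5 = 45.5 mg/L.
Mass: 45.5 mg/L × 207,000 L = 9418 g cyanuric acid.

9.42 kg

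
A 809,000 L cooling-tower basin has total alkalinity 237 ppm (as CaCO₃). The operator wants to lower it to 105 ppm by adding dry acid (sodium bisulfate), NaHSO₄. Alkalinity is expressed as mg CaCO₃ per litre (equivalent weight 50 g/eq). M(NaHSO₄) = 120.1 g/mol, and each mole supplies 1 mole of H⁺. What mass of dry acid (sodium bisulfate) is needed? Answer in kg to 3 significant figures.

257 kg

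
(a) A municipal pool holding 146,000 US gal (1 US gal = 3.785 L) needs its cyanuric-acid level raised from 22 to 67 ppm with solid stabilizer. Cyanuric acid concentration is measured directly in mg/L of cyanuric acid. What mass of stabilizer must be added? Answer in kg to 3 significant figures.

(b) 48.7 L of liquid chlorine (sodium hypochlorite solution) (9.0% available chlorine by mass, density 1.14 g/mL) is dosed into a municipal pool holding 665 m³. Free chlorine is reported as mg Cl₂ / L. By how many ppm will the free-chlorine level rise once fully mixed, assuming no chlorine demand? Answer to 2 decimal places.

(a) Volume: 146,000 US gal × 3.785 L/gal = 552,610 L.
(a) CYA to add: (67 − 22) = 45 mg/L × 552,610 L = 24,870 g cyanuric acid.

(b) Volume: 665 m³ = 665,000 L.
(b) Mass of solution: 48.7 L × 1000 mL/L × 1.14 g/mL = 55,520 g.
(b) Available chlorine delivered: 55,520 g × 0.09 = 4997 g as Cl₂.
(b) Concentration rise: 4997 g / 665,000 L = 7.514 mg/L = 7.51 ppm.

(a) 24.9 kg; (b) 7.51 ppm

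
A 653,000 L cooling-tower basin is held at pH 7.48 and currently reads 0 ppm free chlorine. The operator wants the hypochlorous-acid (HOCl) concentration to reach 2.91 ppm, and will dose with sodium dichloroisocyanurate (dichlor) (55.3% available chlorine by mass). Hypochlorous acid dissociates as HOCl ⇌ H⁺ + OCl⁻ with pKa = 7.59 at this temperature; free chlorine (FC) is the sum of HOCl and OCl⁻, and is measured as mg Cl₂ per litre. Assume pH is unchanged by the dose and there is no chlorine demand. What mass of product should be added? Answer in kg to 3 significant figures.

6.10 kg

[OCl⁻]/[HOCl] = 10^(pH − pKa) = 10^(7.48 − 7.59) = 0.7762; fraction as HOCl = 1/(1 + 0.7762) = 0.563.
Free chlorine required for 2.91 ppm HOCl: 2.91 / 0.563 = 5.169 ppm.
FC to add: 5.169 − 0 = 5.169 mg/L as Cl₂.
Cl₂ equivalent: 5.169 mg/L × 653,000 L = 3375 g.
Product at 55.3% available Cl: 3375 / 0.553 = 6104 g.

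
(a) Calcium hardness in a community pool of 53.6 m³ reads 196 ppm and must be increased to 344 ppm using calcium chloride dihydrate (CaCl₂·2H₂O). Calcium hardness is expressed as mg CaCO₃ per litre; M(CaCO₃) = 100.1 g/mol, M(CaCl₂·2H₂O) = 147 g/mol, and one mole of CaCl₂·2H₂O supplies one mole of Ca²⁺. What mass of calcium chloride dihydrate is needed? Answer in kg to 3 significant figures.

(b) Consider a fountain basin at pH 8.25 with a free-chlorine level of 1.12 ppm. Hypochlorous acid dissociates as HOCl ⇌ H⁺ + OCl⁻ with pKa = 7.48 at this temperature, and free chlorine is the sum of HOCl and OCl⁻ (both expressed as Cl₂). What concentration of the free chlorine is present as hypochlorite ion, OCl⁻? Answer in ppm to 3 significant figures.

(a) Volume: 53.6 m³ = 53,600 L.
(a) Hardness to add: (344 − 196) = 148 mg/L as CaCO₃ × 53,600 L = 7933 g as CaCO₃.
(a) Moles of Ca²⁺ (1 mol Ca²⁺ ≡ 1 mol CaCO₃): 7933 / 100.1 g/mol = 79.25 mol.
(a) Mass of CaCl₂·2H₂O: 79.25 × 147 = 11,650 g.

(b) [OCl⁻]/[HOCl] = 10^(pH − pKa) = 10^(8.25 − 7.48) = 10^0.77 = 5.888.
(b) Fraction as HOCl = 1 / (1 + 5.888) = 0.1452.
(b) OCl⁻ = (1 − 0.1452) × 1.12 ppm = 0.9574 ppm.

(a) 11.6 kg; (b) 0.957 ppm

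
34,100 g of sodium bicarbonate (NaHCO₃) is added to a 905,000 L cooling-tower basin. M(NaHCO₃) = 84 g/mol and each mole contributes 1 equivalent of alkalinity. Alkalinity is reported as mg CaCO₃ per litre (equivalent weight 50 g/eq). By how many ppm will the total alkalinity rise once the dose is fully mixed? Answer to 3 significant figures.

22.4 ppm

Moles of NaHCO₃: 34,100 g ÷ 84 g/mol = 406 mol → 406 eq of alkalinity.
As CaCO₃: 406 eq × 50 g/eq = 20,300 g.
Rise: 20,300 g / 905,000 L × 1000 = 22.43 mg/L.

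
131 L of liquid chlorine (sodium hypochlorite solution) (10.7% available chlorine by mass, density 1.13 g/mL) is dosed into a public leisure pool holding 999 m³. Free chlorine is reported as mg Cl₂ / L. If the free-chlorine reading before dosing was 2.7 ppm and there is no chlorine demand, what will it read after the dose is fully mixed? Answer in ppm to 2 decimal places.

18.56 ppm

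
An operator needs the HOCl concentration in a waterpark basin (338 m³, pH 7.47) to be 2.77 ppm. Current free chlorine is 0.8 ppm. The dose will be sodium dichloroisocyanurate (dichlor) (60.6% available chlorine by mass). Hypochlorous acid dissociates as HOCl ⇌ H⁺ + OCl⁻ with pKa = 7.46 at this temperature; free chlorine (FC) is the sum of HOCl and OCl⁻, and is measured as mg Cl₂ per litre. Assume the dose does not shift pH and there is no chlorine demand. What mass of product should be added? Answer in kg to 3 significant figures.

2.68 kg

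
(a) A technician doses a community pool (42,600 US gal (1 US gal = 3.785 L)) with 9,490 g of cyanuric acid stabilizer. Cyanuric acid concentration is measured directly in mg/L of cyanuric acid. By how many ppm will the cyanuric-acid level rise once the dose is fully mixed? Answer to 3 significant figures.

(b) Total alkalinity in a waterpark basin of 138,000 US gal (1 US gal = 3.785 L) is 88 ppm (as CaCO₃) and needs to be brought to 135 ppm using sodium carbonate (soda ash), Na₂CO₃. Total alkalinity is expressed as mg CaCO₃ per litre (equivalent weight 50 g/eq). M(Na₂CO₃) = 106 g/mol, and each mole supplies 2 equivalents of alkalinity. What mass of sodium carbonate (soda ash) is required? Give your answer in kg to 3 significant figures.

(a) 58.9 ppm; (b) 26.0 kg

(a) Volume: 42,600 US gal × 3.785 L/gal = 161,241 L.
(a) Rise: 9,490 g / 161,241 L × 1000 = 58.86 mg/L.

(b) Volume: 138,000 US gal × 3.785 L/gal = 522,330 L.
(b) Alkalinity to add: (135 − 88) = 47 mg/L as CaCO₃ × 522,330 L = 24,550 g as CaCO₃.
(b) Equivalents: 24,550 g ÷ 50 g/eq = 491 eq.
(b) Each mole of Na₂CO₃ supplies 2 eq, so 491 / 2 = 245.5 mol.
(b) Mass: 245.5 mol × 106 g/mol = 26,020 g.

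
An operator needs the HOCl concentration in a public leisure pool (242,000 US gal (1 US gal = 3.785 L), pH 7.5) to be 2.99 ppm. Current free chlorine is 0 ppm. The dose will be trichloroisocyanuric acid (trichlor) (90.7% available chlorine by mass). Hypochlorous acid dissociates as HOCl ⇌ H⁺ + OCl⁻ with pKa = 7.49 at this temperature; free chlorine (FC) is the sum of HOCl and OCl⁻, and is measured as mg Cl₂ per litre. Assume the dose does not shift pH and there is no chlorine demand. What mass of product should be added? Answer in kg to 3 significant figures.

6.11 kg

Volume: 242,000 US gal × 3.785 L/gal = 915,970 L.
[OCl⁻]/[HOCl] = 10^(pH − pKa) = 10^(7.5 − 7.49) = 1.023; fraction as HOCl = 1/(1 + 1.023) = 0.4942.
Free chlorine required for 2.99 ppm HOCl: 2.99 / 0.4942 = 6.05 ppm.
FC to add: 6.05 − 0 = 6.05 mg/L as Cl₂.
Cl₂ equivalent: 6.05 mg/L × 915,970 L = 5541 g.
Product at 90.7% available Cl: 5541 / 0.907 = 6109 g.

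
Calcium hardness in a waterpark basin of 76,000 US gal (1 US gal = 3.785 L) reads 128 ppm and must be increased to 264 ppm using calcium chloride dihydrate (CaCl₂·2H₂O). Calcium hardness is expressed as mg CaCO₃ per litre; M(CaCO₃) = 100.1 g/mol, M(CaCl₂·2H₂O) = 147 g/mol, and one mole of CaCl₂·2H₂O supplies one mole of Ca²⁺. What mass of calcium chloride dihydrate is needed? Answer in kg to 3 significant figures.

57.5 kg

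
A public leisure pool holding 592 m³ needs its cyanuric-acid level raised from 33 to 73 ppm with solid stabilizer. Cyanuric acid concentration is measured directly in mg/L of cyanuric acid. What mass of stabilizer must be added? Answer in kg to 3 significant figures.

Volume: 592 m³ = 592,000 L.
CYA to add: (73 − 33) = 40 mg/L × 592,000 L = 23,680 g cyanuric acid.

23.7 kg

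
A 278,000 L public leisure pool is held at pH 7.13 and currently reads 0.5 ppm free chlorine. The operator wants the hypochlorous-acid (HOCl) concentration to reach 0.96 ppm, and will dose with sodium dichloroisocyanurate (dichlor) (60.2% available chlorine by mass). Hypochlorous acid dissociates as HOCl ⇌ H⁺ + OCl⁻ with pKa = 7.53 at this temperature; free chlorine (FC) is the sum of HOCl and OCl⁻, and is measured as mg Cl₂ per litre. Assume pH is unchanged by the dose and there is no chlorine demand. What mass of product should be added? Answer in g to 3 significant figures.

[OCl⁻]/[HOCl] = 10^(pH − pKa) = 10^(7.13 − 7.53) = 0.3981; fraction as HOCl = 1/(1 + 0.3981) = 0.7153.
Free chlorine required for 0.96 ppm HOCl: 0.96 / 0.7153 = 1.342 ppm.
FC to add: 1.342 − 0.5 = 0.8422 mg/L as Cl₂.
Cl₂ equivalent: 0.8422 mg/L × 278,000 L = 234.1 g.
Product at 60.2% available Cl: 234.1 / 0.602 = 388.9 g.

389 g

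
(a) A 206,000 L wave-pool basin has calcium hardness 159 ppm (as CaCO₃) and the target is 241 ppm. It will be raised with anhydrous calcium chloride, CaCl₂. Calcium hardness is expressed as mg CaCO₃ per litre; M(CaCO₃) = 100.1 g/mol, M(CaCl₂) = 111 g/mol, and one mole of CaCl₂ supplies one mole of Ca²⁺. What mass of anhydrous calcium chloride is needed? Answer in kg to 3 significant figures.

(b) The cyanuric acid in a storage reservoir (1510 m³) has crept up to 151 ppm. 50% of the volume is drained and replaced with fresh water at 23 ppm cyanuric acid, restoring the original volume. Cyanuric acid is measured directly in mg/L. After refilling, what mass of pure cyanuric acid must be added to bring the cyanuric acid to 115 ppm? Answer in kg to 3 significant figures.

(a) 18.7 kg; (b) 42.3 kg

(a) Hardness to add: (241 − 159) = 82 mg/L as CaCO₃ × 206,000 L = 16,890 g as CaCO₃.
(a) Moles of Ca²⁺ (1 mol Ca²⁺ ≡ 1 mol CaCO₃): 16,890 / 100.1 g/mol = 168.8 mol.
(a) Mass of CaCl₂: 168.8 × 111 = 18,730 g.

(b) Volume: 1510 m³ = 1,510,000 L.
(b) After draining 50% and refilling: 151 × 0.50 + 23 × 0.50 = 87 ppm.
(b) Deficit to target: 115 − 87 = 28 mg/L.
(b) Mass: 28 mg/L × 1,510,000 L = 42,280 g cyanuric acid.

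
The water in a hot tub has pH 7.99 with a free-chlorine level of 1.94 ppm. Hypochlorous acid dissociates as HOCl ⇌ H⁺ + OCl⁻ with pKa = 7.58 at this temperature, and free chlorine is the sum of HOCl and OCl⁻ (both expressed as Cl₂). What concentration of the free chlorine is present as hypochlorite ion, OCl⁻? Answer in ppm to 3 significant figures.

1.40 ppm

[OCl⁻]/[HOCl] = 10^(pH − pKa) = 10^(7.99 − 7.58) = 10^0.41 = 2.57.
Fraction as HOCl = 1 / (1 + 2.57) = 0.2801.
OCl⁻ = (1 − 0.2801) × 1.94 ppm = 1.397 ppm.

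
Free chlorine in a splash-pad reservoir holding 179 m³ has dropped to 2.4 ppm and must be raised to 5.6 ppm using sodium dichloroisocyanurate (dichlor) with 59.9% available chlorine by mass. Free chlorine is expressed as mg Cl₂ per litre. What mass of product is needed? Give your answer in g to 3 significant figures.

Volume: 179 m³ = 179,000 L.
Chlorine deficit: 5.6 − 2.4 = 3.2 ppm = 3.2 mg/L as Cl₂.
Cl₂ equivalent needed: 3.2 mg/L × 179,000 L = 572,800 mg = 572.8 g.
Product at 59.9% available chlorine: 572.8 / 0.599 = 956.3 g.

956 g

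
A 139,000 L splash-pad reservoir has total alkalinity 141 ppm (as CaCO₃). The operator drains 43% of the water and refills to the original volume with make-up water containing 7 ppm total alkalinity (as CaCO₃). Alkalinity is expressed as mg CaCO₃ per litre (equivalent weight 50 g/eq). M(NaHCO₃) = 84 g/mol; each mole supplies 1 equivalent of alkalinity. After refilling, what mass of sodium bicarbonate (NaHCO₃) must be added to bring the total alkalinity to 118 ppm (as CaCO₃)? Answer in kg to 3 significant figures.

8.08 kg

After draining 43% and refilling: 141 × 0.57 + 7 × 0.43 = 83.38 ppm.
Deficit to target: 118 − 83.38 = 34.62 mg/L.
As CaCO₃: 34.62 mg/L × 139,000 L = 4812 g; ÷ 50 g/eq ÷ 1 = 96.24 mol NaHCO₃.
Mass: 96.24 × 84 = 8084 g.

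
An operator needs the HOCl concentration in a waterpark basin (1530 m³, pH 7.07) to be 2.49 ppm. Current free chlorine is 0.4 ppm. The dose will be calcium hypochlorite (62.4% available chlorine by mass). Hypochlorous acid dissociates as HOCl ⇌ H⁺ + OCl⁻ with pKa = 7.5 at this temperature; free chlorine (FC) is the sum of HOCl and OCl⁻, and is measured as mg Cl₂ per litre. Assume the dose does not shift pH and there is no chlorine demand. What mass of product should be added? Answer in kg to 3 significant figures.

7.39 kg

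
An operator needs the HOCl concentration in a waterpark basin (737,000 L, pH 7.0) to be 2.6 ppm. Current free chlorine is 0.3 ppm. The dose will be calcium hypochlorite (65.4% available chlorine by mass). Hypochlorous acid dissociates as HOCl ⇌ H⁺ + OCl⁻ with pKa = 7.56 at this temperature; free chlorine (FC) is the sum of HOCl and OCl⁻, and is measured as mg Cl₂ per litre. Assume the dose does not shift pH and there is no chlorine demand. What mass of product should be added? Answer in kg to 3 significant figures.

3.40 kg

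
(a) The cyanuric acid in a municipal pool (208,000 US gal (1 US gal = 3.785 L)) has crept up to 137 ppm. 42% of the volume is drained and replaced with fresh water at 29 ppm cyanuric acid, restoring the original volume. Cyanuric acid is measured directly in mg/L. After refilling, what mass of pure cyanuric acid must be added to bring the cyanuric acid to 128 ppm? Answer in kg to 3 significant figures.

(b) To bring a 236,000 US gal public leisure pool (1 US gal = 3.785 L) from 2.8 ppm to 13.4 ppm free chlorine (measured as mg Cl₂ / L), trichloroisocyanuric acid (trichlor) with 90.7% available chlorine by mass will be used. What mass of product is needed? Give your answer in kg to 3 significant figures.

(a) 28.6 kg; (b) 10.4 kg

(a) Volume: 208,000 US gal × 3.785 L/gal = 787,280 L.
(a) After draining 42% and refilling: 137 × 0.58 + 29 × 0.42 = 91.64 ppm.
(a) Deficit to target: 128 − 91.64 = 36.36 mg/L.
(a) Mass: 36.36 mg/L × 787,280 L = 28,630 g cyanuric acid.

(b) Volume: 236,000 US gal × 3.785 L/gal = 893,260 L.
(b) Chlorine deficit: 13.4 − 2.8 = 10.6 ppm = 10.6 mg/L as Cl₂.
(b) Cl₂ equivalent needed: 10.6 mg/L × 893,260 L = 9,469,000 mg = 9469 g.
(b) Product at 90.7% available chlorine: 9469 / 0.907 = 10,440 g.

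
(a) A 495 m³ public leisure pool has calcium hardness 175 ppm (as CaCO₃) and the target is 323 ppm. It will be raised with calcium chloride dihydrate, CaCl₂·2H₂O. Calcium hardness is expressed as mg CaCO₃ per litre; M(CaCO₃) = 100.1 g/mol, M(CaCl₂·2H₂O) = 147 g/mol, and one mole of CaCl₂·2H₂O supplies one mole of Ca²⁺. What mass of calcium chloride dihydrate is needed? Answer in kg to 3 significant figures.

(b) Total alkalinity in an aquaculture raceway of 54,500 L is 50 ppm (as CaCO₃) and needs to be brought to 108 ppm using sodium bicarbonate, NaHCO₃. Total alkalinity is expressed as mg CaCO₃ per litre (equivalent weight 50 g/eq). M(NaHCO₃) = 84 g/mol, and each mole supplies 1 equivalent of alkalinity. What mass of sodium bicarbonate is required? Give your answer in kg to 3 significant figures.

(a) 108 kg; (b) 5.31 kg

(a) Volume: 495 m³ = 495,000 L.
(a) Hardness to add: (323 − 175) = 148 mg/L as CaCO₃ × 495,000 L = 73,260 g as CaCO₃.
(a) Moles of Ca²⁺ (1 mol Ca²⁺ ≡ 1 mol CaCO₃): 73,260 / 100.1 g/mol = 731.9 mol.
(a) Mass of CaCl₂·2H₂O: 731.9 × 147 = 107,600 g.

(b) Alkalinity to add: (108 − 50) = 58 mg/L as CaCO₃ × 54,500 L = 3161 g as CaCO₃.
(b) Equivalents: 3161 g ÷ 50 g/eq = 63.22 eq.
(b) NaHCO₃ supplies 1 eq per mole → 63.22 mol.
(b) Mass: 63.22 mol × 84 g/mol = 5310 g.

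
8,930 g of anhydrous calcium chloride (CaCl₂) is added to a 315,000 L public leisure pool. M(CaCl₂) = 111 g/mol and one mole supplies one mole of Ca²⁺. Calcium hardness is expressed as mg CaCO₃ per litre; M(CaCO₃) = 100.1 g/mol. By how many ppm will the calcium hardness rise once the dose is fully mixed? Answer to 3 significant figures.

25.6 ppm

Moles of Ca²⁺: 8,930 g ÷ 111 g/mol = 80.45 mol.
As CaCO₃: 80.45 mol × 100.1 g/mol = 8053 g.
Rise: 8053 g / 315,000 L × 1000 = 25.57 mg/L.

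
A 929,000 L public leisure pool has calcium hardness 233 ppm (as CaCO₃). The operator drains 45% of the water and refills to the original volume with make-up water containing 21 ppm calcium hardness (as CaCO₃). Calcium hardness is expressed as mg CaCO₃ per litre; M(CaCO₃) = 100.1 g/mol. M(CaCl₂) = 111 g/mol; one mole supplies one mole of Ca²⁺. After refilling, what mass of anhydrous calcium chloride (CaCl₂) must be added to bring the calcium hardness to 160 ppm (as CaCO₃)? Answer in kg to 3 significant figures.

After draining 45% and refilling: 233 × 0.55 + 21 × 0.45 = 137.6 ppm.
Deficit to target: 160 − 137.6 = 22.4 mg/L.
As CaCO₃: 22.4 mg/L × 929,000 L = 20,810 g; ÷ 100.1 = 207.9 mol Ca²⁺.
Mass: 207.9 × 111 = 23,080 g.

23.1 kg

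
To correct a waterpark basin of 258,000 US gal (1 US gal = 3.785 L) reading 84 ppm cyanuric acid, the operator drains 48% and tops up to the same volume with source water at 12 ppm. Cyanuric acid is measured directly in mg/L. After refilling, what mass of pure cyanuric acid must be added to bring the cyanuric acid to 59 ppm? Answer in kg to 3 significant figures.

9.34 kg

Volume: 258,000 US gal × 3.785 L/gal = 976,530 L.
After draining 48% and refilling: 84 × 0.52 + 12 × 0.48 = 49.44 ppm.
Deficit to target: 59 − 49.44 = 9.56 mg/L.
Mass: 9.56 mg/L × 976,530 L = 9336 g cyanuric acid.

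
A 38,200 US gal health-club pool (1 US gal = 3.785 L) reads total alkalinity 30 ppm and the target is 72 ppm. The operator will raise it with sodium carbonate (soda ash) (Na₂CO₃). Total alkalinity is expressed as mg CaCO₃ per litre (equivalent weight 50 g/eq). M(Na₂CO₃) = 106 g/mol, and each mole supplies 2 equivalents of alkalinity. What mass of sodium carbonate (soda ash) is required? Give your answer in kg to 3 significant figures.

Volume: 38,200 US gal × 3.785 L/gal = 144,587 L.
Alkalinity to add: (72 − 30) = 42 mg/L as CaCO₃ × 144,587 L = 6073 g as CaCO₃.
Equivalents: 6073 g ÷ 50 g/eq = 121.5 eq.
Each mole of Na₂CO₃ supplies 2 eq, so 121.5 / 2 = 60.73 mol.
Mass: 60.73 mol × 106 g/mol = 6437 g.

6.44 kg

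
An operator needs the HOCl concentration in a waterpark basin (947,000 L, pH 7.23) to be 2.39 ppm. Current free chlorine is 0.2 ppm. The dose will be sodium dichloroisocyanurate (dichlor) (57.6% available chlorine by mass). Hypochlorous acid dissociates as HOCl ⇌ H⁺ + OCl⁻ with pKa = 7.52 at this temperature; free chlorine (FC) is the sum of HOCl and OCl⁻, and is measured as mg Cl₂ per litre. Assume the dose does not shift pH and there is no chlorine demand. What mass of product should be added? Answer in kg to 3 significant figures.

[OCl⁻]/[HOCl] = 10^(pH − pKa) = 10^(7.23 − 7.52) = 0.5129; fraction as HOCl = 1/(1 + 0.5129) = 0.661.
Free chlorine required for 2.39 ppm HOCl: 2.39 / 0.661 = 3.616 ppm.
FC to add: 3.616 − 0.2 = 3.416 mg/L as Cl₂.
Cl₂ equivalent: 3.416 mg/L × 947,000 L = 3235 g.
Product at 57.6% available Cl: 3235 / 0.576 = 5616 g.

5.62 kg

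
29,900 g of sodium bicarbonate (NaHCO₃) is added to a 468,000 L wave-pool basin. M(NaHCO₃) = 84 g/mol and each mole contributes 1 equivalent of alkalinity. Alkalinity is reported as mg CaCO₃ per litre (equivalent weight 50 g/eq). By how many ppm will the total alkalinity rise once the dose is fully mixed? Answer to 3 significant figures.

Moles of NaHCO₃: 29,900 g ÷ 84 g/mol = 356 mol → 356 eq of alkalinity.
As CaCO₃: 356 eq × 50 g/eq = 17,800 g.
Rise: 17,800 g / 468,000 L × 1000 = 38.03 mg/L.

38.0 ppm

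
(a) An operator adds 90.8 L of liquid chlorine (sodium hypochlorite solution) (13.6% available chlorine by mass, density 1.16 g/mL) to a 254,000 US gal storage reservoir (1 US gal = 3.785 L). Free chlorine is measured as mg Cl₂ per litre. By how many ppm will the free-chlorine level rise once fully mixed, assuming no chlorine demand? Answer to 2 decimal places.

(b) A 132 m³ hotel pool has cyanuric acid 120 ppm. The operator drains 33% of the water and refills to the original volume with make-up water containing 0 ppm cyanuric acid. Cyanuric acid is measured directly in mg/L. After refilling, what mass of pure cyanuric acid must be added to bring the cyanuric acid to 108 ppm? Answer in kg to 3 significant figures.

(a) Volume: 254,000 US gal × 3.785 L/gal = 961,390 L.
(a) Mass of solution: 90.8 L × 1000 mL/L × 1.16 g/mL = 105,300 g.
(a) Available chlorine delivered: 105,300 g × 0.136 = 14,320 g as Cl₂.
(a) Concentration rise: 14,320 g / 961,390 L = 14.9 mg/L = 14.90 ppm.

(b) Volume: 132 m³ = 132,000 L.
(b) After draining 33% and refilling: 120 × 0.67 + 0 × 0.33 = 80.4 ppm.
(b) Deficit to target: 108 − 80.4 = 27.6 mg/L.
(b) Mass: 27.6 mg/L × 132,000 L = 3643 g cyanuric acid.

(a) 14.90 ppm; (b) 3.64 kg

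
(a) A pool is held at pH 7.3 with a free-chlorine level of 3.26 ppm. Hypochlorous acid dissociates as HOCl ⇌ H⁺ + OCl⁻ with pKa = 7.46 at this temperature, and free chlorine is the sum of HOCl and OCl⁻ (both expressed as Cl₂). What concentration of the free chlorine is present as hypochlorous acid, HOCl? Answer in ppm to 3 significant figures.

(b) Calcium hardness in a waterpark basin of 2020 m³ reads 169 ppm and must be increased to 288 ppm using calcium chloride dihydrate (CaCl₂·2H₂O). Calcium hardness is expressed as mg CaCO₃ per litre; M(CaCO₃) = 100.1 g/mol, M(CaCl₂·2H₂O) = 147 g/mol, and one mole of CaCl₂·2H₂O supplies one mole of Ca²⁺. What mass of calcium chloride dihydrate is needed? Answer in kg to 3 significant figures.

(a) 1.93 ppm; (b) 353 kg

(a) [OCl⁻]/[HOCl] = 10^(pH − pKa) = 10^(7.3 − 7.46) = 10^-0.16 = 0.6918.
(a) Fraction as HOCl = 1 / (1 + 0.6918) = 0.5911.
(a) HOCl = 0.5911 × 3.26 ppm = 1.927 ppm.

(b) Volume: 2020 m³ = 2,020,000 L.
(b) Hardness to add: (288 − 169) = 119 mg/L as CaCO₃ × 2,020,000 L = 240,400 g as CaCO₃.
(b) Moles of Ca²⁺ (1 mol Ca²⁺ ≡ 1 mol CaCO₃): 240,400 / 100.1 g/mol = 2401 mol.
(b) Mass of CaCl₂·2H₂O: 2401 × 147 = 353,000 g.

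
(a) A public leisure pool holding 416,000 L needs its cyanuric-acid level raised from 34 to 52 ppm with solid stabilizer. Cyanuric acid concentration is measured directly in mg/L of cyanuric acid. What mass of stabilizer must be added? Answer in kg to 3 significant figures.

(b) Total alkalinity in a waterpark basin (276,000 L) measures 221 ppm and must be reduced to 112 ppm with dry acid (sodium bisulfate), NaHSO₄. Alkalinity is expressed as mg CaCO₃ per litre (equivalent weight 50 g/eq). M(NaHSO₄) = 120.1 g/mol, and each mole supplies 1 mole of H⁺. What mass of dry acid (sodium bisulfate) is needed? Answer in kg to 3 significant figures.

(a) CYA to add: (52 − 34) = 18 mg/L × 416,000 L = 7488 g cyanuric acid.

(b) Alkalinity to neutralize: (221 − 112) = 109 mg/L as CaCO₃ × 276,000 L = 30,080 g as CaCO₃.
(b) Equivalents of H⁺ required: 30,080 ÷ 50 g/eq = 601.7 eq = 601.7 mol NaHSO₄.
(b) Mass of NaHSO₄: 601.7 × 120.1 = 72,260 g.

(a) 7.49 kg; (b) 72.3 kg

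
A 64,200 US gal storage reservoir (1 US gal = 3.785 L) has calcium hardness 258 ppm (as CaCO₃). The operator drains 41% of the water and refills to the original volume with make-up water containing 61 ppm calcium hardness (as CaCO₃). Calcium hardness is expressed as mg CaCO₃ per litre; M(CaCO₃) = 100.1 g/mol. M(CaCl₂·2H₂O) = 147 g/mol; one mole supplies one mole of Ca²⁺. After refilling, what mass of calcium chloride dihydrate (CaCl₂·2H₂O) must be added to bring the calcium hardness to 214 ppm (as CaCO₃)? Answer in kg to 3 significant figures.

13.1 kg

Volume: 64,200 US gal × 3.785 L/gal = 242,997 L.
After draining 41% and refilling: 258 × 0.59 + 61 × 0.41 = 177.23 ppm.
Deficit to target: 214 − 177.23 = 36.77 mg/L.
As CaCO₃: 36.77 mg/L × 242,997 L = 8935 g; ÷ 100.1 = 89.26 mol Ca²⁺.
Mass: 89.26 × 147 = 13,120 g.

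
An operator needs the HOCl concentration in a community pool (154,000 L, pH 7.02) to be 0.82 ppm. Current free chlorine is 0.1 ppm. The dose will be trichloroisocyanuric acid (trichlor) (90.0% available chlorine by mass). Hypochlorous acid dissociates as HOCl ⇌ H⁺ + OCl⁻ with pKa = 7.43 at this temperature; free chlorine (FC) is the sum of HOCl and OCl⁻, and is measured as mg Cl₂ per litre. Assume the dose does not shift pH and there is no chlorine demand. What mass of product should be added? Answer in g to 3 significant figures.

[OCl⁻]/[HOCl] = 10^(pH − pKa) = 10^(7.02 − 7.43) = 0.389; fraction as HOCl = 1/(1 + 0.389) = 0.7199.
Free chlorine required for 0.82 ppm HOCl: 0.82 / 0.7199 = 1.139 ppm.
FC to add: 1.139 − 0.1 = 1.039 mg/L as Cl₂.
Cl₂ equivalent: 1.039 mg/L × 154,000 L = 160 g.
Product at 90.0% available Cl: 160 / 0.9 = 177.8 g.

178 g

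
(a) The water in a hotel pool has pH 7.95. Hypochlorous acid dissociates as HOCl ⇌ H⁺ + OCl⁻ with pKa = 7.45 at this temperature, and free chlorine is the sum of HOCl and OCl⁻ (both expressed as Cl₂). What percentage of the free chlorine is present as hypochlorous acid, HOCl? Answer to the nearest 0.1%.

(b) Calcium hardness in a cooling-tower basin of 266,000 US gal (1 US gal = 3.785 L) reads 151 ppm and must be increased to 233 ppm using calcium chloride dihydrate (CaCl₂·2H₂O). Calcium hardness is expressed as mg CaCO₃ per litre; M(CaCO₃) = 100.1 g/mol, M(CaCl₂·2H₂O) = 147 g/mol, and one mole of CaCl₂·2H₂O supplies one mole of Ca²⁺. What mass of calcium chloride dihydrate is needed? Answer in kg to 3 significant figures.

(a) 24.0%; (b) 121 kg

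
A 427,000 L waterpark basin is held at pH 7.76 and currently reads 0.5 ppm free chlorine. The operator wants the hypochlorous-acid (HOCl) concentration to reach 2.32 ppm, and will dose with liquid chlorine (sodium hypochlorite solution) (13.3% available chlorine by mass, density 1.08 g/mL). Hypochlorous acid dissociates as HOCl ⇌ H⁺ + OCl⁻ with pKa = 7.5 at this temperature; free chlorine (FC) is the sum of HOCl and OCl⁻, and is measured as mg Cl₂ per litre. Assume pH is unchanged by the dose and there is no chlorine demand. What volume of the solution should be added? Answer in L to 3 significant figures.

[OCl⁻]/[HOCl] = 10^(pH − pKa) = 10^(7.76 − 7.5) = 1.82; fraction as HOCl = 1/(1 + 1.82) = 0.3546.
Free chlorine required for 2.32 ppm HOCl: 2.32 / 0.3546 = 6.542 ppm.
FC to add: 6.542 − 0.5 = 6.042 mg/L as Cl₂.
Cl₂ equivalent: 6.042 mg/L × 427,000 L = 2580 g.
Product at 13.3% available Cl: 2580 / 0.133 = 19,400 g.
Volume: 19,400 g ÷ 1.08 g/mL = 17,960 mL.

18.0 L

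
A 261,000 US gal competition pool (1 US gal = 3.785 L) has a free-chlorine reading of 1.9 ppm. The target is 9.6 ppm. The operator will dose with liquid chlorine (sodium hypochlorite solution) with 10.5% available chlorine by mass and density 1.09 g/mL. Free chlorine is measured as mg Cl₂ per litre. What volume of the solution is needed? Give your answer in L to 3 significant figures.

66.5 L

Volume: 261,000 US gal × 3.785 L/gal = 987,885 L.
Chlorine deficit: 9.6 − 1.9 = 7.7 ppm = 7.7 mg/L as Cl₂.
Cl₂ equivalent needed: 7.7 mg/L × 987,885 L = 7,607,000 mg = 7607 g.
Product at 10.5% available chlorine: 7607 / 0.105 = 72,440 g.
Volume at density 1.09 g/mL: 72,440 g ÷ 1.09 g/mL = 66,460 mL.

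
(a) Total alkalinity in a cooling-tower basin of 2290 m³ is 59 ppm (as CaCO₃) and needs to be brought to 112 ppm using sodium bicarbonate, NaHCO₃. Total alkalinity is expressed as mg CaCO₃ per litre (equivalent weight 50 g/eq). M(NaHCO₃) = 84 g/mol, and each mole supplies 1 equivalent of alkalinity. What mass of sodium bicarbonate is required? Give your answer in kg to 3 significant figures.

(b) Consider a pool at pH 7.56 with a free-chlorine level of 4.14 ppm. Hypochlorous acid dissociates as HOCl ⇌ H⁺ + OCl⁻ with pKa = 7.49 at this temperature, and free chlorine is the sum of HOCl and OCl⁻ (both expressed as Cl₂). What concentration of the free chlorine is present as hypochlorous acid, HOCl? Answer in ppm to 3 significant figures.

(a) 204 kg; (b) 1.90 ppm

(a) Volume: 2290 m³ = 2,290,000 L.
(a) Alkalinity to add: (112 − 59) = 53 mg/L as CaCO₃ × 2,290,000 L = 121,400 g as CaCO₃.
(a) Equivalents: 121,400 g ÷ 50 g/eq = 2427 eq.
(a) NaHCO₃ supplies 1 eq per mole → 2427 mol.
(a) Mass: 2427 mol × 84 g/mol = 203,900 g.

(b) [OCl⁻]/[HOCl] = 10^(pH − pKa) = 10^(7.56 − 7.49) = 10^0.07 = 1.175.
(b) Fraction as HOCl = 1 / (1 + 1.175) = 0.4598.
(b) HOCl = 0.4598 × 4.14 ppm = 1.904 ppm.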